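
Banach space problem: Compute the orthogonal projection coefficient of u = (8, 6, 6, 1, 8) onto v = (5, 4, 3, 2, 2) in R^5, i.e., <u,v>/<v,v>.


Computing <u,v> = 8*5 + 6*4 + 6*3 + 1*2 + 8*2 = 100
Computing <v,v> = 5^2 + 4^2 + 3^2 + 2^2 + 2^2 = 58
Projection coefficient = 100/58 = 1.7241

1.7241


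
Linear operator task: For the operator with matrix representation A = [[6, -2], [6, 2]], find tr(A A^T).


trace(A * A^T) = sum of squares of all entries
= 6^2 + (-2)^2 + 6^2 + 2^2
= 36 + 4 + 36 + 4
= 80

80


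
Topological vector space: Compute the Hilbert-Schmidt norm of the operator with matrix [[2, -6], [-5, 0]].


The Hilbert-Schmidt norm is sqrt(sum of squares of all entries).
Sum of squares = 2^2 + (-6)^2 + (-5)^2 + 0^2
= 4 + 36 + 25 + 0 = 65
||T||_HS = sqrt(65) = 8.0623

8.0623


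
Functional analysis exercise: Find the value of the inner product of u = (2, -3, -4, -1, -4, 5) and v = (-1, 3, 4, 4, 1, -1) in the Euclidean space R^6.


Computing the standard inner product <u, v> = sum u_i * v_i
= 2*-1 + -3*3 + -4*4 + -1*4 + -4*1 + 5*-1
= -2 + -9 + -16 + -4 + -4 + -5
= -40

-40


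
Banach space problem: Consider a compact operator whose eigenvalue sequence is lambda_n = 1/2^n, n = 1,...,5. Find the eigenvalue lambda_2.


The eigenvalue formula gives lambda_2 = 1/2^2
= 1/4
= 0.2500

0.2500


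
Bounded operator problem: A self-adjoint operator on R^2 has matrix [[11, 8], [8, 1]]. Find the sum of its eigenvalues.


For a self-adjoint (symmetric) matrix, the eigenvalues are real.
The sum of eigenvalues equals the trace of the matrix.
trace = 11 + 1 = 12

12


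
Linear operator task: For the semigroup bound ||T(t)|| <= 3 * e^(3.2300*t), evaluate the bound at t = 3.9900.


||T(3.9900)|| <= 3 * exp(3.2300 * 3.9900)
= 3 * exp(12.8877)
= 3 * 395418.5092
= 1.1863e+06

1.1863e+06


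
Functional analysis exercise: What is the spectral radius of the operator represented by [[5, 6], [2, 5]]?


For a 2x2 matrix, eigenvalues satisfy lambda^2 - (trace)*lambda + det = 0
trace = 5 + 5 = 10
det = 5*5 - 6*2 = 13
discriminant = 10^2 - 4*(13) = 48
spectral radius = max |eigenvalue| = 8.4641

8.4641


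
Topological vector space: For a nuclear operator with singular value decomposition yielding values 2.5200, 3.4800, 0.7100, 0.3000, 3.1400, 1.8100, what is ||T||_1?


The nuclear norm is the sum of all singular values.
||T||_1 = 2.5200 + 3.4800 + 0.7100 + 0.3000 + 3.1400 + 1.8100
= 11.9600

11.9600


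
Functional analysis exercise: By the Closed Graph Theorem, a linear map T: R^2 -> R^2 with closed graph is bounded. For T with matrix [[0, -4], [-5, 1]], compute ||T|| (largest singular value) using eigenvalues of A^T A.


A^T A = [[25, -5], [-5, 17]]
trace(A^T A) = 42, det(A^T A) = 400
discriminant = 42^2 - 4*400 = 164
Largest eigenvalue of A^T A = (trace + sqrt(disc))/2 = 27.4031
||T|| = sqrt(27.4031) = 5.2348

5.2348


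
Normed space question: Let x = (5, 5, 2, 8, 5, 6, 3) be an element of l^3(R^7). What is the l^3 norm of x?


The l^3 norm = (sum |x_i|^3)^(1/3)
Sum of 3th powers = 125 + 125 + 8 + 512 + 125 + 216 + 27 = 1138
||x||_3 = (1138)^(1/3) = 10.4403

10.4403


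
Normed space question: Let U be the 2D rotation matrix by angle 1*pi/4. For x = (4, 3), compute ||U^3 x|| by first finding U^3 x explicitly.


U is a rotation by theta = 1*pi/4
U^3 = rotation by 3*theta = 3*pi/4
cos(3*pi/4) = -0.7071, sin(3*pi/4) = 0.7071
U^3 x = (-0.7071 * 4 - 0.7071 * 3, 0.7071 * 4 + -0.7071 * 3)
= (-4.9497, 0.7071)
||U^3 x|| = sqrt((-4.9497)^2 + 0.7071^2) = sqrt(25.0000) = 5.0000

5.0000


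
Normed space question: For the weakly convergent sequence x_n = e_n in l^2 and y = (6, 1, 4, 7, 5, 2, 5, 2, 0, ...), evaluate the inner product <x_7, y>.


x_7 = e_7 is the standard basis vector with 1 in position 7.
<x_7, y> = y_7 = 5
As n -> infinity, <x_n, y> -> 0, confirming weak convergence of (x_n) to 0.

5


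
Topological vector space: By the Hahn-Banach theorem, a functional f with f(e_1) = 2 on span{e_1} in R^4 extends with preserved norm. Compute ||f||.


The norm of f is given by ||f|| = sup_{||x||=1} |f(x)|.
On span{e_1}, ||e_1|| = 1, so ||f|| = |f(e_1)| / ||e_1||
= |2| / 1 = 2.0000

2.0000


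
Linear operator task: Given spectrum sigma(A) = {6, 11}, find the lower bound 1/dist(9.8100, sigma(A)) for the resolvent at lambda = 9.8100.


dist(9.8100, {6, 11}) = min(|9.8100 - 6|, |9.8100 - 11|)
= min(3.8100, 1.1900) = 1.1900
Resolvent bound = 1/1.1900 = 0.8403

0.8403


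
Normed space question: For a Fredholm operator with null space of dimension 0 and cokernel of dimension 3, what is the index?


The Fredholm index is defined as ind(T) = dim(ker T) - dim(coker T)
= 0 - 3
= -3

-3


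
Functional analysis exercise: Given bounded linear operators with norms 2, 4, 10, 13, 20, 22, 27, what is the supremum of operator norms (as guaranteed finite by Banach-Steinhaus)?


By the Uniform Boundedness Principle, the supremum of norms is finite.
sup_k ||T_k|| = max(2, 4, 10, 13, 20, 22, 27) = 27

27


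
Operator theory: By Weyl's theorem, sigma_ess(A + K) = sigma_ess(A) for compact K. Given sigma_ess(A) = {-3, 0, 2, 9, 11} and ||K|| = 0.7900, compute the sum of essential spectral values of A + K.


By Weyl's theorem, the essential spectrum is invariant under compact perturbations.
sigma_ess(A + K) = sigma_ess(A) = {-3, 0, 2, 9, 11}
Sum = -3 + 0 + 2 + 9 + 11 = 19

19


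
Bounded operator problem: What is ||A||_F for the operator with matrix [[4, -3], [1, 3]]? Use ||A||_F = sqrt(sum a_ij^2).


||A||_F^2 = sum a_ij^2
= 4^2 + (-3)^2 + 1^2 + 3^2
= 16 + 9 + 1 + 9 = 35
||A||_F = sqrt(35) = 5.9161

5.9161


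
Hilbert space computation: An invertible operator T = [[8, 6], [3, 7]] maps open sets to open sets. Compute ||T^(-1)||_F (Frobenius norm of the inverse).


det(T) = 8*7 - 6*3 = 38
T^(-1) = (1/38) * [[7, -6], [-3, 8]] = [[0.1842, -0.1579], [-0.0789, 0.2105]]
||T^(-1)||_F^2 = 0.1842^2 + (-0.1579)^2 + (-0.0789)^2 + 0.2105^2 = 0.1094
||T^(-1)||_F = sqrt(0.1094) = 0.3308

0.3308


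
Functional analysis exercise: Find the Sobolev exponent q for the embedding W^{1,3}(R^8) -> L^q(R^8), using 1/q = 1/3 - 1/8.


Using the Sobolev embedding formula: 1/q = 1/p - k/n
1/q = 1/3 - 1/8 = 5/24
q = 1/(5/24) = 24/5 = 4.8000

4.8000


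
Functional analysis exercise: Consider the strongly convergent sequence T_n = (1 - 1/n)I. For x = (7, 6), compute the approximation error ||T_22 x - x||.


T_22 x - x = (1 - 1/22)x - x = -x/22
||x|| = sqrt(85) = 9.2195
||T_22 x - x|| = ||x||/22 = 9.2195/22 = 0.4191

0.4191


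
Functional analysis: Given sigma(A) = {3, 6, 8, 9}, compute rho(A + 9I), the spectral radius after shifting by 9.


Spectrum of A + 9I = {12, 15, 17, 18}
Spectral radius = max |lambda| over the shifted spectrum
= max(12, 15, 17, 18) = 18

18


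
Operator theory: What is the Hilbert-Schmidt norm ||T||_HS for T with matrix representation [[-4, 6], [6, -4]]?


The Hilbert-Schmidt norm is sqrt(sum of squares of all entries).
Sum of squares = (-4)^2 + 6^2 + 6^2 + (-4)^2
= 16 + 36 + 36 + 16 = 104
||T||_HS = sqrt(104) = 10.1980

10.1980


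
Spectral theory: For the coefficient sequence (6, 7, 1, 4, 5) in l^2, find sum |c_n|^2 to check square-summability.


sum |c_n|^2 = 6^2 + 7^2 + 1^2 + 4^2 + 5^2
= 36 + 49 + 1 + 16 + 25
= 127

127


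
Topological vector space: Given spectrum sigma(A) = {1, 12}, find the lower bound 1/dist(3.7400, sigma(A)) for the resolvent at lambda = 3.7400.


dist(3.7400, {1, 12}) = min(|3.7400 - 1|, |3.7400 - 12|)
= min(2.7400, 8.2600) = 2.7400
Resolvent bound = 1/2.7400 = 0.3650

0.3650


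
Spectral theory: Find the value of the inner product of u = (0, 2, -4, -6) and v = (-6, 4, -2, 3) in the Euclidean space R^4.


Computing the standard inner product <u, v> = sum u_i * v_i
= 0*-6 + 2*4 + -4*-2 + -6*3
= 0 + 8 + 8 + -18
= -2

-2


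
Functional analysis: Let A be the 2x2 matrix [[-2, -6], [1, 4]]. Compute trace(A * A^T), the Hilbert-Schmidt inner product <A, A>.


trace(A * A^T) = sum of squares of all entries
= (-2)^2 + (-6)^2 + 1^2 + 4^2
= 4 + 36 + 1 + 16
= 57

57


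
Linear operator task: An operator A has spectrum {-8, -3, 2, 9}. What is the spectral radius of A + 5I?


Spectrum of A + 5I = {-3, 2, 7, 14}
Spectral radius = max |lambda| over the shifted spectrum
= max(3, 2, 7, 14) = 14

14


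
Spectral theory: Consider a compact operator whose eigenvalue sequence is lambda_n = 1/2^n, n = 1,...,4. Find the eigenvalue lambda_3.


The eigenvalue formula gives lambda_3 = 1/2^3
= 1/8
= 0.1250

0.1250


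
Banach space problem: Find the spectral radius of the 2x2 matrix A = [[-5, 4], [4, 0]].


For a 2x2 matrix, eigenvalues satisfy lambda^2 - (trace)*lambda + det = 0
trace = -5 + 0 = -5
det = -5*0 - 4*4 = -16
discriminant = (-5)^2 - 4*(-16) = 89
spectral radius = max |eigenvalue| = 7.2170

7.2170


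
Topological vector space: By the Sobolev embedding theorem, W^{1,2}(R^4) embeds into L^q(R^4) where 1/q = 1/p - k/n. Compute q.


Using the Sobolev embedding formula: 1/q = 1/p - k/n
1/q = 1/2 - 1/4 = 1/4
q = 1/(1/4) = 4

4.0000


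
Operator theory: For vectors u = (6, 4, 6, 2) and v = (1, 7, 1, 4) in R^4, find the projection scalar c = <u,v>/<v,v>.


Computing <u,v> = 6*1 + 4*7 + 6*1 + 2*4 = 48
Computing <v,v> = 1^2 + 7^2 + 1^2 + 4^2 = 67
Projection coefficient = 48/67 = 0.7164

0.7164


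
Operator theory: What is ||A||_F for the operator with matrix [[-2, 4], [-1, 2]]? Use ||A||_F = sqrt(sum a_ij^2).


||A||_F^2 = sum a_ij^2
= (-2)^2 + 4^2 + (-1)^2 + 2^2
= 4 + 16 + 1 + 4 = 25
||A||_F = sqrt(25) = 5.0000

5.0000


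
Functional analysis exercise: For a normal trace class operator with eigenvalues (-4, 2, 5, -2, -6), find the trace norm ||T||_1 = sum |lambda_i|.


For a normal operator, singular values equal |eigenvalues|.
Trace norm = sum |lambda_i| = 4 + 2 + 5 + 2 + 6
= 19

19


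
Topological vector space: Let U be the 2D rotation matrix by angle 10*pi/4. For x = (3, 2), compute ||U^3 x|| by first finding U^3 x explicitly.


U is a rotation by theta = 10*pi/4
U^3 = rotation by 3*theta = 30*pi/4 = 6*pi/4 (mod 2*pi)
cos(6*pi/4) = 0.0000, sin(6*pi/4) = -1.0000
U^3 x = (0.0000 * 3 - -1.0000 * 2, -1.0000 * 3 + 0.0000 * 2)
= (2.0000, -3.0000)
||U^3 x|| = sqrt(2.0000^2 + (-3.0000)^2) = sqrt(13.0000) = 3.6056

3.6056


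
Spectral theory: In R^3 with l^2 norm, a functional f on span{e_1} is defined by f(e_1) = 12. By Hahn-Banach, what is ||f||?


The norm of f is given by ||f|| = sup_{||x||=1} |f(x)|.
On span{e_1}, ||e_1|| = 1, so ||f|| = |f(e_1)| / ||e_1||
= |12| / 1 = 12.0000

12.0000


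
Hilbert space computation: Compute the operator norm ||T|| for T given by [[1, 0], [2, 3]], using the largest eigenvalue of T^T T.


A^T A = [[5, 6], [6, 9]]
trace(A^T A) = 14, det(A^T A) = 9
discriminant = 14^2 - 4*9 = 160
Largest eigenvalue of A^T A = (trace + sqrt(disc))/2 = 13.3246
||T|| = sqrt(13.3246) = 3.6503

3.6503


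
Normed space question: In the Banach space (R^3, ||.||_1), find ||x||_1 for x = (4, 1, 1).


The l^1 norm equals the sum of absolute values of all components.
||x||_1 = 4 + 1 + 1
= 6

6.0000


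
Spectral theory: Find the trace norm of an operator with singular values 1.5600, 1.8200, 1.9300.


The nuclear norm is the sum of all singular values.
||T||_1 = 1.5600 + 1.8200 + 1.9300
= 5.3100

5.3100


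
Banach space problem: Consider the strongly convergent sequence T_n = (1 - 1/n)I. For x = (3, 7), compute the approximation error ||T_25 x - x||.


T_25 x - x = (1 - 1/25)x - x = -x/25
||x|| = sqrt(58) = 7.6158
||T_25 x - x|| = ||x||/25 = 7.6158/25 = 0.3046

0.3046


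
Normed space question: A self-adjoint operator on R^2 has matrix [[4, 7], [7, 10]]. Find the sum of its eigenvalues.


For a self-adjoint (symmetric) matrix, the eigenvalues are real.
The sum of eigenvalues equals the trace of the matrix.
trace = 4 + 10 = 14

14


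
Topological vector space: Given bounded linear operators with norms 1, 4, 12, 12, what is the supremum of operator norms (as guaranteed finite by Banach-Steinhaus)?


By the Uniform Boundedness Principle, the supremum of norms is finite.
sup_k ||T_k|| = max(1, 4, 12, 12) = 12

12


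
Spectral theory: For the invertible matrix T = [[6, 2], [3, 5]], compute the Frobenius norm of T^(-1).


det(T) = 6*5 - 2*3 = 24
T^(-1) = (1/24) * [[5, -2], [-3, 6]] = [[0.2083, -0.0833], [-0.1250, 0.2500]]
||T^(-1)||_F^2 = 0.2083^2 + (-0.0833)^2 + (-0.1250)^2 + 0.2500^2 = 0.1285
||T^(-1)||_F = sqrt(0.1285) = 0.3584

0.3584


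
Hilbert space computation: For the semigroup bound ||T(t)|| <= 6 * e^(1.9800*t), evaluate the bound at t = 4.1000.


||T(4.1000)|| <= 6 * exp(1.9800 * 4.1000)
= 6 * exp(8.1180)
= 6 * 3354.3054
= 20125.8325

20125.8325


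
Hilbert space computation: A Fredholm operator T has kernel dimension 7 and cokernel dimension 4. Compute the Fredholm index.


The Fredholm index is defined as ind(T) = dim(ker T) - dim(coker T)
= 7 - 4
= 3

3


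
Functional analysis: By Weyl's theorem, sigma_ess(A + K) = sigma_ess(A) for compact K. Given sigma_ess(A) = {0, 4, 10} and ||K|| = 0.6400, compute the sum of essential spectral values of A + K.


By Weyl's theorem, the essential spectrum is invariant under compact perturbations.
sigma_ess(A + K) = sigma_ess(A) = {0, 4, 10}
Sum = 0 + 4 + 10 = 14

14


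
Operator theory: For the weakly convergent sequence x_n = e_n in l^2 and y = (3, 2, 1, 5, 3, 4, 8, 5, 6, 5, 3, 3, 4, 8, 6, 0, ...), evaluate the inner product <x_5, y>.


x_5 = e_5 is the standard basis vector with 1 in position 5.
<x_5, y> = y_5 = 3
As n -> infinity, <x_n, y> -> 0, confirming weak convergence of (x_n) to 0.

3


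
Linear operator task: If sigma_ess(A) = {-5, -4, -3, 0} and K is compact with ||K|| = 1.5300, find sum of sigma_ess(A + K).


By Weyl's theorem, the essential spectrum is invariant under compact perturbations.
sigma_ess(A + K) = sigma_ess(A) = {-5, -4, -3, 0}
Sum = -5 + -4 + -3 + 0 = -12

-12


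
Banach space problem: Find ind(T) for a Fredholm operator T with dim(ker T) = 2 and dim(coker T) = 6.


The Fredholm index is defined as ind(T) = dim(ker T) - dim(coker T)
= 2 - 6
= -4

-4


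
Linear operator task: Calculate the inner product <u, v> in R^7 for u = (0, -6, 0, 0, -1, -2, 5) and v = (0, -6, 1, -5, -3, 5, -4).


Computing the standard inner product <u, v> = sum u_i * v_i
= 0*0 + -6*-6 + 0*1 + 0*-5 + -1*-3 + -2*5 + 5*-4
= 0 + 36 + 0 + 0 + 3 + -10 + -20
= 9

9


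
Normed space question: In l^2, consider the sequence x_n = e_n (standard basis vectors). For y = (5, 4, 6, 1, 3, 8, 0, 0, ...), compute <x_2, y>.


x_2 = e_2 is the standard basis vector with 1 in position 2.
<x_2, y> = y_2 = 4
As n -> infinity, <x_n, y> -> 0, confirming weak convergence of (x_n) to 0.

4


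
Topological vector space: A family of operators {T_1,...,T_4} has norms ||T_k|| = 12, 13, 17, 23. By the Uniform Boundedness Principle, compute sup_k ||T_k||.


By the Uniform Boundedness Principle, the supremum of norms is finite.
sup_k ||T_k|| = max(12, 13, 17, 23) = 23

23


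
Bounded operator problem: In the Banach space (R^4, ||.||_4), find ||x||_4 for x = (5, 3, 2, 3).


The l^4 norm = (sum |x_i|^4)^(1/4)
Sum of 4th powers = 625 + 81 + 16 + 81 = 803
||x||_4 = (803)^(1/4) = 5.3233

5.3233


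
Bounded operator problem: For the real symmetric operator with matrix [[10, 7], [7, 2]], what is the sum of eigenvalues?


For a self-adjoint (symmetric) matrix, the eigenvalues are real.
The sum of eigenvalues equals the trace of the matrix.
trace = 10 + 2 = 12

12


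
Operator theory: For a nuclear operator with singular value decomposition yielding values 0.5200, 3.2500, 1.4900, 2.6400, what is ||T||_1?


The nuclear norm is the sum of all singular values.
||T||_1 = 0.5200 + 3.2500 + 1.4900 + 2.6400
= 7.9000

7.9000


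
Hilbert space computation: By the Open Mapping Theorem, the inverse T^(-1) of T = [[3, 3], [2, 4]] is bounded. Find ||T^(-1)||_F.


det(T) = 3*4 - 3*2 = 6
T^(-1) = (1/6) * [[4, -3], [-2, 3]] = [[0.6667, -0.5000], [-0.3333, 0.5000]]
||T^(-1)||_F^2 = 0.6667^2 + (-0.5000)^2 + (-0.3333)^2 + 0.5000^2 = 1.0556
||T^(-1)||_F = sqrt(1.0556) = 1.0274

1.0274


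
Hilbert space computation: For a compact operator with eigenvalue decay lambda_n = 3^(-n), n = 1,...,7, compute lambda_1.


The eigenvalue formula gives lambda_1 = 1/3^1
= 1/3
= 0.3333

0.3333


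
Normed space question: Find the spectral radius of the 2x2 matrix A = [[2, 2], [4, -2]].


For a 2x2 matrix, eigenvalues satisfy lambda^2 - (trace)*lambda + det = 0
trace = 2 + -2 = 0
det = 2*-2 - 2*4 = -12
discriminant = 0^2 - 4*(-12) = 48
spectral radius = max |eigenvalue| = 3.4641

3.4641


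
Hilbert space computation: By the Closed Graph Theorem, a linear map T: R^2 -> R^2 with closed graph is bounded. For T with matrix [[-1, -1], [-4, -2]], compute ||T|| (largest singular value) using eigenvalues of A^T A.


A^T A = [[17, 9], [9, 5]]
trace(A^T A) = 22, det(A^T A) = 4
discriminant = 22^2 - 4*4 = 468
Largest eigenvalue of A^T A = (trace + sqrt(disc))/2 = 21.8167
||T|| = sqrt(21.8167) = 4.6708

4.6708


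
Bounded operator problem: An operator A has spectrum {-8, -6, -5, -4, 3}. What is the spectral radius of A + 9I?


Spectrum of A + 9I = {1, 3, 4, 5, 12}
Spectral radius = max |lambda| over the shifted spectrum
= max(1, 3, 4, 5, 12) = 12

12


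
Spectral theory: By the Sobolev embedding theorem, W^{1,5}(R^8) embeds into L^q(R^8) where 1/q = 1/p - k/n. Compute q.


Using the Sobolev embedding formula: 1/q = 1/p - k/n
1/q = 1/5 - 1/8 = 3/40
q = 1/(3/40) = 40/3 = 13.3333

13.3333


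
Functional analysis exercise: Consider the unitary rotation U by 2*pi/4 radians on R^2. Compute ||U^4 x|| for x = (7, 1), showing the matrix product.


U is a rotation by theta = 2*pi/4
U^4 = rotation by 4*theta = 8*pi/4 = 0*pi/4 (mod 2*pi)
cos(0*pi/4) = 1.0000, sin(0*pi/4) = 0.0000
U^4 x = (1.0000 * 7 - 0.0000 * 1, 0.0000 * 7 + 1.0000 * 1)
= (7.0000, 1.0000)
||U^4 x|| = sqrt(7.0000^2 + 1.0000^2) = sqrt(50.0000) = 7.0711

7.0711


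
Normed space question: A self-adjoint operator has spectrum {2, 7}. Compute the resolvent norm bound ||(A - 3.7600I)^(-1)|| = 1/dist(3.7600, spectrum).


dist(3.7600, {2, 7}) = min(|3.7600 - 2|, |3.7600 - 7|)
= min(1.7600, 3.2400) = 1.7600
Resolvent bound = 1/1.7600 = 0.5682

0.5682


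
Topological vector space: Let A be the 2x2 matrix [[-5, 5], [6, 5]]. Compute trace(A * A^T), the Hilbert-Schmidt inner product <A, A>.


trace(A * A^T) = sum of squares of all entries
= (-5)^2 + 5^2 + 6^2 + 5^2
= 25 + 25 + 36 + 25
= 111

111


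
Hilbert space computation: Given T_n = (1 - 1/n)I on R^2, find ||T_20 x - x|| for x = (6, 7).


T_20 x - x = (1 - 1/20)x - x = -x/20
||x|| = sqrt(85) = 9.2195
||T_20 x - x|| = ||x||/20 = 9.2195/20 = 0.4610

0.4610


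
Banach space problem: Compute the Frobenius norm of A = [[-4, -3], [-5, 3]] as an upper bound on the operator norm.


||A||_F^2 = sum a_ij^2
= (-4)^2 + (-3)^2 + (-5)^2 + 3^2
= 16 + 9 + 25 + 9 = 59
||A||_F = sqrt(59) = 7.6811

7.6811


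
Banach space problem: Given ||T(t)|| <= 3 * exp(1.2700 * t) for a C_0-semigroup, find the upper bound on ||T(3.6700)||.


||T(3.6700)|| <= 3 * exp(1.2700 * 3.6700)
= 3 * exp(4.6609)
= 3 * 105.7312
= 317.1936

317.1936


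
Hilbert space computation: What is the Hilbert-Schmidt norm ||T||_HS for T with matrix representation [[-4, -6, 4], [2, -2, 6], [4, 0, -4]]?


The Hilbert-Schmidt norm is sqrt(sum of squares of all entries).
Sum of squares = (-4)^2 + (-6)^2 + 4^2 + 2^2 + (-2)^2 + 6^2 + 4^2 + 0^2 + (-4)^2
= 16 + 36 + 16 + 4 + 4 + 36 + 16 + 0 + 16 = 144
||T||_HS = sqrt(144) = 12.0000

12.0000


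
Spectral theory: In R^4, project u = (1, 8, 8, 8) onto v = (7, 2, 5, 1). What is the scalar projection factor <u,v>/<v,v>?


Computing <u,v> = 1*7 + 8*2 + 8*5 + 8*1 = 71
Computing <v,v> = 7^2 + 2^2 + 5^2 + 1^2 = 79
Projection coefficient = 71/79 = 0.8987

0.8987


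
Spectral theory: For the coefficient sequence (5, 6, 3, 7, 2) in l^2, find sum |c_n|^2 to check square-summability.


sum |c_n|^2 = 5^2 + 6^2 + 3^2 + 7^2 + 2^2
= 25 + 36 + 9 + 49 + 4
= 123

123


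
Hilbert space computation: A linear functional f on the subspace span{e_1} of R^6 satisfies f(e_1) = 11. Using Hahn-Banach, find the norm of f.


The norm of f is given by ||f|| = sup_{||x||=1} |f(x)|.
On span{e_1}, ||e_1|| = 1, so ||f|| = |f(e_1)| / ||e_1||
= |11| / 1 = 11.0000

11.0000


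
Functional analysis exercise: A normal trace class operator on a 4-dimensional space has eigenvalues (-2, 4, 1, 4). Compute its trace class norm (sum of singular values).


For a normal operator, singular values equal |eigenvalues|.
Trace norm = sum |lambda_i| = 2 + 4 + 1 + 4
= 11

11


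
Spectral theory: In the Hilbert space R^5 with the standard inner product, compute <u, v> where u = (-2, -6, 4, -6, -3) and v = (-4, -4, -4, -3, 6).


Computing the standard inner product <u, v> = sum u_i * v_i
= -2*-4 + -6*-4 + 4*-4 + -6*-3 + -3*6
= 8 + 24 + -16 + 18 + -18
= 16

16


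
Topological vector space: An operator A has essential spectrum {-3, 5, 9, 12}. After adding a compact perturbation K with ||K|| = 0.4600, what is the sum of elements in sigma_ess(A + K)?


By Weyl's theorem, the essential spectrum is invariant under compact perturbations.
sigma_ess(A + K) = sigma_ess(A) = {-3, 5, 9, 12}
Sum = -3 + 5 + 9 + 12 = 23

23


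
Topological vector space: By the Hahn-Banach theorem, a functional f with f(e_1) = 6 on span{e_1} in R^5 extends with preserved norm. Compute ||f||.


The norm of f is given by ||f|| = sup_{||x||=1} |f(x)|.
On span{e_1}, ||e_1|| = 1, so ||f|| = |f(e_1)| / ||e_1||
= |6| / 1 = 6.0000

6.0000


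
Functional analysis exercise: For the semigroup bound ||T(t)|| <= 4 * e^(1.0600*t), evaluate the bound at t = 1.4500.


||T(1.4500)|| <= 4 * exp(1.0600 * 1.4500)
= 4 * exp(1.5370)
= 4 * 4.6506
= 18.6025

18.6025


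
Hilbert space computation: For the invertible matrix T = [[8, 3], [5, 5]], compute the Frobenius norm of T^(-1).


det(T) = 8*5 - 3*5 = 25
T^(-1) = (1/25) * [[5, -3], [-5, 8]] = [[0.2000, -0.1200], [-0.2000, 0.3200]]
||T^(-1)||_F^2 = 0.2000^2 + (-0.1200)^2 + (-0.2000)^2 + 0.3200^2 = 0.1968
||T^(-1)||_F = sqrt(0.1968) = 0.4436

0.4436


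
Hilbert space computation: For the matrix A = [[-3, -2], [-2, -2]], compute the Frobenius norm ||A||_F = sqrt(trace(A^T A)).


||A||_F^2 = sum a_ij^2
= (-3)^2 + (-2)^2 + (-2)^2 + (-2)^2
= 9 + 4 + 4 + 4 = 21
||A||_F = sqrt(21) = 4.5826

4.5826


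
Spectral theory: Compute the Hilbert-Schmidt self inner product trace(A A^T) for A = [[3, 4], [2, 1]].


trace(A * A^T) = sum of squares of all entries
= 3^2 + 4^2 + 2^2 + 1^2
= 9 + 16 + 4 + 1
= 30

30


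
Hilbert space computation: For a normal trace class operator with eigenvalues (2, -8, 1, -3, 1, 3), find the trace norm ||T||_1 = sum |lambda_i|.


For a normal operator, singular values equal |eigenvalues|.
Trace norm = sum |lambda_i| = 2 + 8 + 1 + 3 + 1 + 3
= 18

18


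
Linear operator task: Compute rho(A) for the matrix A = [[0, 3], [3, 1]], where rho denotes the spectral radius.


For a 2x2 matrix, eigenvalues satisfy lambda^2 - (trace)*lambda + det = 0
trace = 0 + 1 = 1
det = 0*1 - 3*3 = -9
discriminant = 1^2 - 4*(-9) = 37
spectral radius = max |eigenvalue| = 3.5414

3.5414


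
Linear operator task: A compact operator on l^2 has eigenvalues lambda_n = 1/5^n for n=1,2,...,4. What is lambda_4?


The eigenvalue formula gives lambda_4 = 1/5^4
= 1/625
= 0.0016

0.0016


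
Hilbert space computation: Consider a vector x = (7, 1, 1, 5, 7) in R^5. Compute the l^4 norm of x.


The l^4 norm = (sum |x_i|^4)^(1/4)
Sum of 4th powers = 2401 + 1 + 1 + 625 + 2401 = 5429
||x||_4 = (5429)^(1/4) = 8.5838

8.5838


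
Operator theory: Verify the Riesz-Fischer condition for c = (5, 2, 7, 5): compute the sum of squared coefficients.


sum |c_n|^2 = 5^2 + 2^2 + 7^2 + 5^2
= 25 + 4 + 49 + 25
= 103

103


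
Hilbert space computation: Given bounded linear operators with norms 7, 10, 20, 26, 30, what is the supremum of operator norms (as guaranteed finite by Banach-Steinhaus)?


By the Uniform Boundedness Principle, the supremum of norms is finite.
sup_k ||T_k|| = max(7, 10, 20, 26, 30) = 30

30


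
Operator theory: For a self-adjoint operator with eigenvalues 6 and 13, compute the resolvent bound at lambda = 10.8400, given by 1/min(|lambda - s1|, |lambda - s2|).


dist(10.8400, {6, 13}) = min(|10.8400 - 6|, |10.8400 - 13|)
= min(4.8400, 2.1600) = 2.1600
Resolvent bound = 1/2.1600 = 0.4630

0.4630


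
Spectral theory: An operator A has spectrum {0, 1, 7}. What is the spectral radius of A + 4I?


Spectrum of A + 4I = {4, 5, 11}
Spectral radius = max |lambda| over the shifted spectrum
= max(4, 5, 11) = 11

11


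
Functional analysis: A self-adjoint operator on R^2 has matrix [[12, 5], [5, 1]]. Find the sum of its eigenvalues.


For a self-adjoint (symmetric) matrix, the eigenvalues are real.
The sum of eigenvalues equals the trace of the matrix.
trace = 12 + 1 = 13

13


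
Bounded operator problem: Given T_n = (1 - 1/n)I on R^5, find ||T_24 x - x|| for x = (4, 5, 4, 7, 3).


T_24 x - x = (1 - 1/24)x - x = -x/24
||x|| = sqrt(115) = 10.7238
||T_24 x - x|| = ||x||/24 = 10.7238/24 = 0.4468

0.4468


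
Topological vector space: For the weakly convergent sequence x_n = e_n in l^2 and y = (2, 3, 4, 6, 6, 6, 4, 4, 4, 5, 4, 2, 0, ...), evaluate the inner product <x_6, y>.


x_6 = e_6 is the standard basis vector with 1 in position 6.
<x_6, y> = y_6 = 6
As n -> infinity, <x_n, y> -> 0, confirming weak convergence of (x_n) to 0.

6


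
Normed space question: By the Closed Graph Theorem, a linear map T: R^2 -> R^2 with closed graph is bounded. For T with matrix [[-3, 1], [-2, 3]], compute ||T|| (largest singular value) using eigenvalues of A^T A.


A^T A = [[13, -9], [-9, 10]]
trace(A^T A) = 23, det(A^T A) = 49
discriminant = 23^2 - 4*49 = 333
Largest eigenvalue of A^T A = (trace + sqrt(disc))/2 = 20.6241
||T|| = sqrt(20.6241) = 4.5414

4.5414


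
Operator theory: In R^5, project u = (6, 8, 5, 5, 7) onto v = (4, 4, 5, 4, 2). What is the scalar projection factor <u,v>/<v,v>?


Computing <u,v> = 6*4 + 8*4 + 5*5 + 5*4 + 7*2 = 115
Computing <v,v> = 4^2 + 4^2 + 5^2 + 4^2 + 2^2 = 77
Projection coefficient = 115/77 = 1.4935

1.4935


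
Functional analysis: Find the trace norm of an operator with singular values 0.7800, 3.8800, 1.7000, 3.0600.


The nuclear norm is the sum of all singular values.
||T||_1 = 0.7800 + 3.8800 + 1.7000 + 3.0600
= 9.4200

9.4200


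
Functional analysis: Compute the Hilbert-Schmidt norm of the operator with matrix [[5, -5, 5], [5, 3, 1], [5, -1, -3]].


The Hilbert-Schmidt norm is sqrt(sum of squares of all entries).
Sum of squares = 5^2 + (-5)^2 + 5^2 + 5^2 + 3^2 + 1^2 + 5^2 + (-1)^2 + (-3)^2
= 25 + 25 + 25 + 25 + 9 + 1 + 25 + 1 + 9 = 145
||T||_HS = sqrt(145) = 12.0416

12.0416


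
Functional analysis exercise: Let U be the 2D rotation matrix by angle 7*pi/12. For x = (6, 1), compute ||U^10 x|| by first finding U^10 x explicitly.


U is a rotation by theta = 7*pi/12
U^10 = rotation by 10*theta = 70*pi/12 = 22*pi/12 (mod 2*pi)
cos(22*pi/12) = 0.8660, sin(22*pi/12) = -0.5000
U^10 x = (0.8660 * 6 - -0.5000 * 1, -0.5000 * 6 + 0.8660 * 1)
= (5.6962, -2.1340)
||U^10 x|| = sqrt(5.6962^2 + (-2.1340)^2) = sqrt(37.0000) = 6.0828

6.0828


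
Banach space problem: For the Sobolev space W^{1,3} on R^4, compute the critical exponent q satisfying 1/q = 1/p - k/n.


Using the Sobolev embedding formula: 1/q = 1/p - k/n
1/q = 1/3 - 1/4 = 1/12
q = 1/(1/12) = 12

12.0000


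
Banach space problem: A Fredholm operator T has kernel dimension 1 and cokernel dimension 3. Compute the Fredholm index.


The Fredholm index is defined as ind(T) = dim(ker T) - dim(coker T)
= 1 - 3
= -2

-2


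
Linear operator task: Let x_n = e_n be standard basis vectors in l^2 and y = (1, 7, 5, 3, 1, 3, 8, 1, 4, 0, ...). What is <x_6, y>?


x_6 = e_6 is the standard basis vector with 1 in position 6.
<x_6, y> = y_6 = 3
As n -> infinity, <x_n, y> -> 0, confirming weak convergence of (x_n) to 0.

3


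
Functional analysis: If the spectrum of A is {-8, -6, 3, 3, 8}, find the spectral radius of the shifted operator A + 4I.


Spectrum of A + 4I = {-4, -2, 7, 7, 12}
Spectral radius = max |lambda| over the shifted spectrum
= max(4, 2, 7, 7, 12) = 12

12


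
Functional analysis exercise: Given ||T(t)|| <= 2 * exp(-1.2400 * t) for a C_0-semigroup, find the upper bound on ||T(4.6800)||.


||T(4.6800)|| <= 2 * exp(-1.2400 * 4.6800)
= 2 * exp(-5.8032)
= 2 * 0.0030
= 0.0060

0.0060


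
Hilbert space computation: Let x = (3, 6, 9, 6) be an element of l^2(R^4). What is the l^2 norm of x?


The l^2 norm = (sum |x_i|^2)^(1/2)
Sum of 2th powers = 9 + 36 + 81 + 36 = 162
||x||_2 = (162)^(1/2) = 12.7279

12.7279


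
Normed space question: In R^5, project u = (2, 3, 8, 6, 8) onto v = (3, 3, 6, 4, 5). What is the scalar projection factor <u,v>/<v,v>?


Computing <u,v> = 2*3 + 3*3 + 8*6 + 6*4 + 8*5 = 127
Computing <v,v> = 3^2 + 3^2 + 6^2 + 4^2 + 5^2 = 95
Projection coefficient = 127/95 = 1.3368

1.3368


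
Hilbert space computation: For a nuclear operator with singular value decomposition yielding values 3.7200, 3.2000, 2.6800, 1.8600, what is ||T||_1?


The nuclear norm is the sum of all singular values.
||T||_1 = 3.7200 + 3.2000 + 2.6800 + 1.8600
= 11.4600

11.4600


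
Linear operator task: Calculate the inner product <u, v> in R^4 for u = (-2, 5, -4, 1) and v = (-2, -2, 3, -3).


Computing the standard inner product <u, v> = sum u_i * v_i
= -2*-2 + 5*-2 + -4*3 + 1*-3
= 4 + -10 + -12 + -3
= -21

-21


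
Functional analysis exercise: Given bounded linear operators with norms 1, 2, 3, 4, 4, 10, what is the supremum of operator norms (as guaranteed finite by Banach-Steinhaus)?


By the Uniform Boundedness Principle, the supremum of norms is finite.
sup_k ||T_k|| = max(1, 2, 3, 4, 4, 10) = 10

10


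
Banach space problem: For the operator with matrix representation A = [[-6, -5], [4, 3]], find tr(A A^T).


trace(A * A^T) = sum of squares of all entries
= (-6)^2 + (-5)^2 + 4^2 + 3^2
= 36 + 25 + 16 + 9
= 86

86


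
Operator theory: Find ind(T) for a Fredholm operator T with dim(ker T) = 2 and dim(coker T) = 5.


The Fredholm index is defined as ind(T) = dim(ker T) - dim(coker T)
= 2 - 5
= -3

-3


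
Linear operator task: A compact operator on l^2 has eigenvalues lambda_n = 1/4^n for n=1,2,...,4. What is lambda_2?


The eigenvalue formula gives lambda_2 = 1/4^2
= 1/16
= 0.0625

0.0625


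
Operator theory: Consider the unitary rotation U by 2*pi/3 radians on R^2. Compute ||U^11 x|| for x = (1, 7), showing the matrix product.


U is a rotation by theta = 2*pi/3
U^11 = rotation by 11*theta = 22*pi/3 = 4*pi/3 (mod 2*pi)
cos(4*pi/3) = -0.5000, sin(4*pi/3) = -0.8660
U^11 x = (-0.5000 * 1 - -0.8660 * 7, -0.8660 * 1 + -0.5000 * 7)
= (5.5622, -4.3660)
||U^11 x|| = sqrt(5.5622^2 + (-4.3660)^2) = sqrt(50.0000) = 7.0711

7.0711


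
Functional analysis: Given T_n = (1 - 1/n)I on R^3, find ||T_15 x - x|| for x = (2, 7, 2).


T_15 x - x = (1 - 1/15)x - x = -x/15
||x|| = sqrt(57) = 7.5498
||T_15 x - x|| = ||x||/15 = 7.5498/15 = 0.5033

0.5033


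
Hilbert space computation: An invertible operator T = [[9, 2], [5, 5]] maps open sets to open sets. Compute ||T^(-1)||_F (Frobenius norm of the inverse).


det(T) = 9*5 - 2*5 = 35
T^(-1) = (1/35) * [[5, -2], [-5, 9]] = [[0.1429, -0.0571], [-0.1429, 0.2571]]
||T^(-1)||_F^2 = 0.1429^2 + (-0.0571)^2 + (-0.1429)^2 + 0.2571^2 = 0.1102
||T^(-1)||_F = sqrt(0.1102) = 0.3320

0.3320


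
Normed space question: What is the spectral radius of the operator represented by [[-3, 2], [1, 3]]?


For a 2x2 matrix, eigenvalues satisfy lambda^2 - (trace)*lambda + det = 0
trace = -3 + 3 = 0
det = -3*3 - 2*1 = -11
discriminant = 0^2 - 4*(-11) = 44
spectral radius = max |eigenvalue| = 3.3166

3.3166


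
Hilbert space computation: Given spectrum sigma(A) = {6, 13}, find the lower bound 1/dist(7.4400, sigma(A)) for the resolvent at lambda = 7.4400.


dist(7.4400, {6, 13}) = min(|7.4400 - 6|, |7.4400 - 13|)
= min(1.4400, 5.5600) = 1.4400
Resolvent bound = 1/1.4400 = 0.6944

0.6944


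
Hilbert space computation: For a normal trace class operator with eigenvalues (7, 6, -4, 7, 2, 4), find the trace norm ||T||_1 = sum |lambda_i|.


For a normal operator, singular values equal |eigenvalues|.
Trace norm = sum |lambda_i| = 7 + 6 + 4 + 7 + 2 + 4
= 30

30


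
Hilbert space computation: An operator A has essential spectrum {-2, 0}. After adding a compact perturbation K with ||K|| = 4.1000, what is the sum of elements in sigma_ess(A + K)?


By Weyl's theorem, the essential spectrum is invariant under compact perturbations.
sigma_ess(A + K) = sigma_ess(A) = {-2, 0}
Sum = -2 + 0 = -2

-2


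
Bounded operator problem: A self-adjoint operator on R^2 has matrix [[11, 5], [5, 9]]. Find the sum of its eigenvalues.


For a self-adjoint (symmetric) matrix, the eigenvalues are real.
The sum of eigenvalues equals the trace of the matrix.
trace = 11 + 9 = 20

20


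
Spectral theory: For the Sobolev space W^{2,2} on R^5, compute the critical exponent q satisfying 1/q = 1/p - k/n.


Using the Sobolev embedding formula: 1/q = 1/p - k/n
1/q = 1/2 - 2/5 = 1/10
q = 1/(1/10) = 10

10.0000


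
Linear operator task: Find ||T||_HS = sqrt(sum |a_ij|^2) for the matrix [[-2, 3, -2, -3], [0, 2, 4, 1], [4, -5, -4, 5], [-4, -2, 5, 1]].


The Hilbert-Schmidt norm is sqrt(sum of squares of all entries).
Sum of squares = (-2)^2 + 3^2 + (-2)^2 + (-3)^2 + 0^2 + 2^2 + 4^2 + 1^2 + 4^2 + (-5)^2 + (-4)^2 + 5^2 + (-4)^2 + (-2)^2 + 5^2 + 1^2
= 4 + 9 + 4 + 9 + 0 + 4 + 16 + 1 + 16 + 25 + 16 + 25 + 16 + 4 + 25 + 1 = 175
||T||_HS = sqrt(175) = 13.2288

13.2288


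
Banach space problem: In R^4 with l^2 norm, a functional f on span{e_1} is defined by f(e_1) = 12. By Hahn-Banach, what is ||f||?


The norm of f is given by ||f|| = sup_{||x||=1} |f(x)|.
On span{e_1}, ||e_1|| = 1, so ||f|| = |f(e_1)| / ||e_1||
= |12| / 1 = 12.0000

12.0000


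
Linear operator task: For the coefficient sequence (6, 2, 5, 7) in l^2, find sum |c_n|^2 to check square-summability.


sum |c_n|^2 = 6^2 + 2^2 + 5^2 + 7^2
= 36 + 4 + 25 + 49
= 114

114


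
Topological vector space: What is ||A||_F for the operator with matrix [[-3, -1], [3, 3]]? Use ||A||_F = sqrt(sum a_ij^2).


||A||_F^2 = sum a_ij^2
= (-3)^2 + (-1)^2 + 3^2 + 3^2
= 9 + 1 + 9 + 9 = 28
||A||_F = sqrt(28) = 5.2915

5.2915


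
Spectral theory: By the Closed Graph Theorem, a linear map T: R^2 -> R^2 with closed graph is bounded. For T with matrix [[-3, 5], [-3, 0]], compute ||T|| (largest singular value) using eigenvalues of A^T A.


A^T A = [[18, -15], [-15, 25]]
trace(A^T A) = 43, det(A^T A) = 225
discriminant = 43^2 - 4*225 = 949
Largest eigenvalue of A^T A = (trace + sqrt(disc))/2 = 36.9029
||T|| = sqrt(36.9029) = 6.0748

6.0748


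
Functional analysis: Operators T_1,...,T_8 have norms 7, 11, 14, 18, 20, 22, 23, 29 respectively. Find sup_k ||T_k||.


By the Uniform Boundedness Principle, the supremum of norms is finite.
sup_k ||T_k|| = max(7, 11, 14, 18, 20, 22, 23, 29) = 29

29


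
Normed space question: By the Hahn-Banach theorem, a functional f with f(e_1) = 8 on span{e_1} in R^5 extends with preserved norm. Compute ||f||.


The norm of f is given by ||f|| = sup_{||x||=1} |f(x)|.
On span{e_1}, ||e_1|| = 1, so ||f|| = |f(e_1)| / ||e_1||
= |8| / 1 = 8.0000

8.0000


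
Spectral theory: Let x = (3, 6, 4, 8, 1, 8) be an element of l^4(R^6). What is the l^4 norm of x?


The l^4 norm = (sum |x_i|^4)^(1/4)
Sum of 4th powers = 81 + 1296 + 256 + 4096 + 1 + 4096 = 9826
||x||_4 = (9826)^(1/4) = 9.9562

9.9562


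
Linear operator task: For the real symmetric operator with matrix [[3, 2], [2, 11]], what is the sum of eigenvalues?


For a self-adjoint (symmetric) matrix, the eigenvalues are real.
The sum of eigenvalues equals the trace of the matrix.
trace = 3 + 11 = 14

14


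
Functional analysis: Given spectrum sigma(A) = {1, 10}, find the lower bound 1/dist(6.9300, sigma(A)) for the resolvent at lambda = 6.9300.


dist(6.9300, {1, 10}) = min(|6.9300 - 1|, |6.9300 - 10|)
= min(5.9300, 3.0700) = 3.0700
Resolvent bound = 1/3.0700 = 0.3257

0.3257


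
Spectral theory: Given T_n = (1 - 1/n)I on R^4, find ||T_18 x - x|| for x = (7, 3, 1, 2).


T_18 x - x = (1 - 1/18)x - x = -x/18
||x|| = sqrt(63) = 7.9373
||T_18 x - x|| = ||x||/18 = 7.9373/18 = 0.4410

0.4410


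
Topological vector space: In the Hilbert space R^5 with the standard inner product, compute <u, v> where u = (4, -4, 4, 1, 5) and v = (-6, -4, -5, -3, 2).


Computing the standard inner product <u, v> = sum u_i * v_i
= 4*-6 + -4*-4 + 4*-5 + 1*-3 + 5*2
= -24 + 16 + -20 + -3 + 10
= -21

-21


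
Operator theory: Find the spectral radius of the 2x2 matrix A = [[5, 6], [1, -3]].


For a 2x2 matrix, eigenvalues satisfy lambda^2 - (trace)*lambda + det = 0
trace = 5 + -3 = 2
det = 5*-3 - 6*1 = -21
discriminant = 2^2 - 4*(-21) = 88
spectral radius = max |eigenvalue| = 5.6904

5.6904


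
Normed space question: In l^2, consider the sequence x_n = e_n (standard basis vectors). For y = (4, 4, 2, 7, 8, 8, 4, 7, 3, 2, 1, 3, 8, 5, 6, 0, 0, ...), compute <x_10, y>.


x_10 = e_10 is the standard basis vector with 1 in position 10.
<x_10, y> = y_10 = 2
As n -> infinity, <x_n, y> -> 0, confirming weak convergence of (x_n) to 0.

2


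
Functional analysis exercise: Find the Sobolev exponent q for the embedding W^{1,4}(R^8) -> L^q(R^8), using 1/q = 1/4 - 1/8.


Using the Sobolev embedding formula: 1/q = 1/p - k/n
1/q = 1/4 - 1/8 = 1/8
q = 1/(1/8) = 8

8.0000


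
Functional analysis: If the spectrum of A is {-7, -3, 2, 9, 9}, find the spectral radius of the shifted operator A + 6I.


Spectrum of A + 6I = {-1, 3, 8, 15, 15}
Spectral radius = max |lambda| over the shifted spectrum
= max(1, 3, 8, 15, 15) = 15

15


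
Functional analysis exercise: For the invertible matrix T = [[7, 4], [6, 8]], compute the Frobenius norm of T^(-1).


det(T) = 7*8 - 4*6 = 32
T^(-1) = (1/32) * [[8, -4], [-6, 7]] = [[0.2500, -0.1250], [-0.1875, 0.2188]]
||T^(-1)||_F^2 = 0.2500^2 + (-0.1250)^2 + (-0.1875)^2 + 0.2188^2 = 0.1611
||T^(-1)||_F = sqrt(0.1611) = 0.4014

0.4014


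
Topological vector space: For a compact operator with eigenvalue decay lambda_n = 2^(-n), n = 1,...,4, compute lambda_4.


The eigenvalue formula gives lambda_4 = 1/2^4
= 1/16
= 0.0625

0.0625


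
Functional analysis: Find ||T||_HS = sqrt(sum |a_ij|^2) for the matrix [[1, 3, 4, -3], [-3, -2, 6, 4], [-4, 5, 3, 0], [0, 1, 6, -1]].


The Hilbert-Schmidt norm is sqrt(sum of squares of all entries).
Sum of squares = 1^2 + 3^2 + 4^2 + (-3)^2 + (-3)^2 + (-2)^2 + 6^2 + 4^2 + (-4)^2 + 5^2 + 3^2 + 0^2 + 0^2 + 1^2 + 6^2 + (-1)^2
= 1 + 9 + 16 + 9 + 9 + 4 + 36 + 16 + 16 + 25 + 9 + 0 + 0 + 1 + 36 + 1 = 188
||T||_HS = sqrt(188) = 13.7113

13.7113


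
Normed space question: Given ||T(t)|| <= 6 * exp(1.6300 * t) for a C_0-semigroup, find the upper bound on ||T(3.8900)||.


||T(3.8900)|| <= 6 * exp(1.6300 * 3.8900)
= 6 * exp(6.3407)
= 6 * 567.1932
= 3403.1592

3403.1592


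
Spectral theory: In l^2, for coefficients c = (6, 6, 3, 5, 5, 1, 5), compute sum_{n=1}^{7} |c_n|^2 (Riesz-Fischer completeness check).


sum |c_n|^2 = 6^2 + 6^2 + 3^2 + 5^2 + 5^2 + 1^2 + 5^2
= 36 + 36 + 9 + 25 + 25 + 1 + 25
= 157

157


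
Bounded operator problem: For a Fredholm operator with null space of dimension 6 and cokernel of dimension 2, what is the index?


The Fredholm index is defined as ind(T) = dim(ker T) - dim(coker T)
= 6 - 2
= 4

4
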